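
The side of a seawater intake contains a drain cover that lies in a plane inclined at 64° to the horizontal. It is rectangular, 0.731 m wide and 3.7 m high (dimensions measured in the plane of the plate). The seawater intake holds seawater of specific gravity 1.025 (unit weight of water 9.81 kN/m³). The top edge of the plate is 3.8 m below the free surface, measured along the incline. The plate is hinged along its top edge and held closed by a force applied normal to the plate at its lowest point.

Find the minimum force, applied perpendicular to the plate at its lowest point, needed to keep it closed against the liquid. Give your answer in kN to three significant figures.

P ≈ 76.6 kN

γ = 1.025 × 9.81 = 10.05525 kN/m³.
Let θ = 64° be the plate's angle to the horizontal; measure y along the incline from where the plane meets the free surface. Vertical depth h = y·sinθ with sinθ = 0.898794.
The centroid lies 3.7/2 = 1.85 m below the top edge, so y_c = 3.8 + 1.85 = 5.65 m and h_c = 5.65 × 0.898794 = 5.07819 m.
A = 0.731 × 3.7 = 2.7047 m².
Resultant F = γ·h_c·A = 10.05525 × 5.07819 × 2.7047 = 138.109 kN.
I_c = b·h³/12 = 0.731 × 3.7³/12 = 3.08561 m⁴.
Centre of pressure: y_p = y_c + I_c/(y_c·A) = 5.65 + 3.08561/(5.65 × 2.7047) = 5.65 + 0.201917 = 5.85192 m along the plane.
The resultant acts 1.85 + 0.201917 = 2.05192 m (along the plate) below the hinge at the top edge, so the moment about the hinge is M = F × 2.05192 = 138.109 × 2.05192 = 283.389 kN·m.
A normal force at the bottom, 3.7 m from the hinge, must supply this moment: P = 283.389/3.7 = 76.5916 kN.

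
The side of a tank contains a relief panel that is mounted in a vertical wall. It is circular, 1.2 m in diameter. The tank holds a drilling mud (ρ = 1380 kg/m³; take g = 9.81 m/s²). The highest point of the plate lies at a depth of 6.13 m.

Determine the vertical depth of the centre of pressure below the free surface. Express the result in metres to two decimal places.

γ = ρg = 1380 × 9.81 / 1000 = 13.5378 kN/m³.
The centroid is at the centre, 0.6 m below the top of the plate, so the centroid depth is h_c = 6.13 + 0.6 = 6.73 m.
A = π(0.6)² = 1.13097 m².
Resultant F = γ·h_c·A = 13.5378 × 6.73 × 1.13097 = 103.042 kN.
I_c = πr⁴/4 = π × 0.6⁴/4 = 0.101788 m⁴.
Centre of pressure: y_p = y_c + I_c/(y_c·A) = 6.73 + 0.101788/(6.73 × 1.13097) = 6.73 + 0.013373 = 6.74337 m along the plane.

h_p = 6.74 m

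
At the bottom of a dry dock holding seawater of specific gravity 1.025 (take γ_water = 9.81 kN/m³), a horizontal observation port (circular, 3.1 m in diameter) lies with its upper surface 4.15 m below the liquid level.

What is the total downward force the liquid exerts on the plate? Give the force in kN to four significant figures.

F ≈ 315.0 kN

γ = 1.025 × 9.81 = 10.05525 kN/m³.
The plate is horizontal, so pressure is uniform at p = γ·h = 10.05525 × 4.15 = 41.7293 kN/m².
A = π(1.55)² = 7.54768 m².
F = p·A = 41.7293 × 7.54768 = 314.959 kN.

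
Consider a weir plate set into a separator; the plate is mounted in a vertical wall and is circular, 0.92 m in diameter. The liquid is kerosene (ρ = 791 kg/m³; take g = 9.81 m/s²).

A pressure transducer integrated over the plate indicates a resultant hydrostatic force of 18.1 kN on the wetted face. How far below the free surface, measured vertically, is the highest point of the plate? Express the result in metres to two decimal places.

d_top ≈ 3.05 m

γ = ρg = 791 × 9.81 / 1000 = 7.75971 kN/m³.
A = π(0.46)² = 0.664761 m².
From F = γ·h_c·A, the centroid depth is h_c = 18.1/(7.75971 × 0.664761) = 3.50887 m.
The centroid is at the centre, 0.46 m below the top of the plate, so the highest point sits at h_top = 3.50887 − 0.46 = 3.04887 m below the surface.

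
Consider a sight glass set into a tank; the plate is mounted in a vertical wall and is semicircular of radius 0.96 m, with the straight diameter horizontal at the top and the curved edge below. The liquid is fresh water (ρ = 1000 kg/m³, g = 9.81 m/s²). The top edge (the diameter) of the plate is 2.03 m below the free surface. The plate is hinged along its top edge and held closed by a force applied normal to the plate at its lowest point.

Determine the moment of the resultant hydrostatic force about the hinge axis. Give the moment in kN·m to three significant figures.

M ≈ 15.0 kN·m

γ = ρg = 1000 × 9.81 = 9810 N/m³ = 9.81 kN/m³.
The centroid of a semicircle lies 4r/(3π) = 0.407437 m from the diameter, here below the top edge, so the centroid depth is h_c = 2.03 + 0.407437 = 2.43744 m.
A = πr²/2 = π × 0.96²/2 = 1.44765 m².
Resultant F = γ·h_c·A = 9.81 × 2.43744 × 1.44765 = 34.6152 kN.
I_c = (π/8 − 8/(9π))·r⁴ = 0.109757 × 0.96⁴ = 0.0932217 m⁴.
Centre of pressure: y_p = y_c + I_c/(y_c·A) = 2.43744 + 0.0932217/(2.43744 × 1.44765) = 2.43744 + 0.0264192 = 2.46386 m along the plane.
The resultant acts 0.407437 + 0.0264192 = 0.433856 m (along the plate) below the hinge at the top edge, so the moment about the hinge is M = F × 0.433856 = 34.6152 × 0.433856 = 15.018 kN·m.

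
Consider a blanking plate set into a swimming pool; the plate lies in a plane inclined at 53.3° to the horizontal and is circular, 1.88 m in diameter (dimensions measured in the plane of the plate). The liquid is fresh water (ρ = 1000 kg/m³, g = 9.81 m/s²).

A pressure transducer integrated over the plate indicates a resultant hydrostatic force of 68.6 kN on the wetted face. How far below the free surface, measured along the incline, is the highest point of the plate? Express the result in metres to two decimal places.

y_top ≈ 2.20 m

γ = ρg = 1000 × 9.81 = 9810 N/m³ = 9.81 kN/m³.
A = π(0.94)² = 2.77591 m².
From F = γ·h_c·A, the centroid depth is h_c = 68.6/(9.81 × 2.77591) = 2.51913 m.
Let θ = 53.3° be the plate's angle to the horizontal; measure y along the incline from where the plane meets the free surface. Vertical depth h = y·sinθ with sinθ = 0.801776.
Along the incline, y_c = h_c/sinθ = 2.51913/0.801776 = 3.14194 m.
The centroid is at the centre, 0.94 m below the top of the plate, so the highest point sits at y_top = 3.14194 − 0.94 = 2.20194 m along the incline.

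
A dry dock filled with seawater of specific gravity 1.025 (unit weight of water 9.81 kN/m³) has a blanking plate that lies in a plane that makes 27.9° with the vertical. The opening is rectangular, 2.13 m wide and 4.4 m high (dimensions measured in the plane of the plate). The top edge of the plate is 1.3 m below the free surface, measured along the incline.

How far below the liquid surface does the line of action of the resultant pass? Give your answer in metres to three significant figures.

γ = 1.025 × 9.81 = 10.05525 kN/m³.
The plate makes 27.9° with the vertical, i.e. θ = 90° − 27.9° = 62.1° to the horizontal. Measuring y along the incline from the free-surface line, vertical depth h = y·sinθ with sinθ = 0.883766.
The centroid lies 4.4/2 = 2.2 m below the top edge, so y_c = 1.3 + 2.2 = 3.5 m and h_c = 3.5 × 0.883766 = 3.09318 m.
A = 2.13 × 4.4 = 9.372 m².
Resultant F = γ·h_c·A = 10.05525 × 3.09318 × 9.372 = 291.494 kN.
I_c = b·h³/12 = 2.13 × 4.4³/12 = 15.1202 m⁴.
Centre of pressure: y_p = y_c + I_c/(y_c·A) = 3.5 + 15.1202/(3.5 × 9.372) = 3.5 + 0.460954 = 3.96095 m along the plane.
Vertically, h_p = y_p·sinθ = 3.96095 × 0.883766 = 3.50055 m.

h_p = 3.50 m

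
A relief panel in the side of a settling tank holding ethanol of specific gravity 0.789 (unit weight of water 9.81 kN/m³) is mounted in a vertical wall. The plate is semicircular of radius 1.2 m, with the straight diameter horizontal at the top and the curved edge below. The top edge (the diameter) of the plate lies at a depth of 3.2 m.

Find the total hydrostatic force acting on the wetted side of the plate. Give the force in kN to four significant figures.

F ≈ 64.94 kN

γ = 0.789 × 9.81 = 7.74009 kN/m³.
The centroid of a semicircle lies 4r/(3π) = 0.509296 m from the diameter, here below the top edge, so the centroid depth is h_c = 3.2 + 0.509296 = 3.7093 m.
A = πr²/2 = π × 1.2²/2 = 2.26195 m².
Resultant F = γ·h_c·A = 7.74009 × 3.7093 × 2.26195 = 64.9413 kN.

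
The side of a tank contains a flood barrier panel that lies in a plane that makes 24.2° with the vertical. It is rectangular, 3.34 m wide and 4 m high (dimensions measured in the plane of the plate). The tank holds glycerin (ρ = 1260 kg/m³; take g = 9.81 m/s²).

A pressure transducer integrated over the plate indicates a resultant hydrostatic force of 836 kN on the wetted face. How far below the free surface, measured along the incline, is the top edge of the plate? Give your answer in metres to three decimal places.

y_top ≈ 3.550 m

γ = ρg = 1260 × 9.81 / 1000 = 12.3606 kN/m³.
A = 3.34 × 4 = 13.36 m².
From F = γ·h_c·A, the centroid depth is h_c = 836/(12.3606 × 13.36) = 5.06244 m.
The plate makes 24.2° with the vertical, i.e. θ = 90° − 24.2° = 65.8° to the horizontal. Measuring y along the incline from the free-surface line, vertical depth h = y·sinθ with sinθ = 0.912120.
Along the incline, y_c = h_c/sinθ = 5.06244/0.912120 = 5.55019 m.
The centroid lies 4/2 = 2 m below the top edge, so the top edge sits at y_top = 5.55019 − 2 = 3.55019 m along the incline.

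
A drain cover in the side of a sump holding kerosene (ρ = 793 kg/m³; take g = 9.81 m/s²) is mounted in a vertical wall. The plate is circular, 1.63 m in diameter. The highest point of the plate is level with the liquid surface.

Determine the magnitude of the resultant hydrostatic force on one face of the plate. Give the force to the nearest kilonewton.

γ = ρg = 793 × 9.81 / 1000 = 7.77933 kN/m³.
The centroid is at the centre, 0.815 m below the top of the plate, so the centroid depth is h_c = 0.815 m.
A = π(0.815)² = 2.08672 m².
Resultant F = γ·h_c·A = 7.77933 × 0.815 × 2.08672 = 13.2301 kN.

F ≈ 13 kN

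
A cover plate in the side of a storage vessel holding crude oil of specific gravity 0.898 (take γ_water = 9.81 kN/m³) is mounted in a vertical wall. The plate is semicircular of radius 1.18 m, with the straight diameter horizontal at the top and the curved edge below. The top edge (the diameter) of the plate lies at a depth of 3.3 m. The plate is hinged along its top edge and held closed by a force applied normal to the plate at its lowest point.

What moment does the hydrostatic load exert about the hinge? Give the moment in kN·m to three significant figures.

M ≈ 38.6 kN·m

γ = 0.898 × 9.81 = 8.80938 kN/m³.
The centroid of a semicircle lies 4r/(3π) = 0.500808 m from the diameter, here below the top edge, so the centroid depth is h_c = 3.3 + 0.500808 = 3.80081 m.
A = πr²/2 = π × 1.18²/2 = 2.18718 m².
Resultant F = γ·h_c·A = 8.80938 × 3.80081 × 2.18718 = 73.2329 kN.
I_c = (π/8 − 8/(9π))·r⁴ = 0.109757 × 1.18⁴ = 0.212794 m⁴.
Centre of pressure: y_p = y_c + I_c/(y_c·A) = 3.80081 + 0.212794/(3.80081 × 2.18718) = 3.80081 + 0.0255976 = 3.82641 m along the plane.
The resultant acts 0.500808 + 0.0255976 = 0.526406 m (along the plate) below the hinge at the top edge, so the moment about the hinge is M = F × 0.526406 = 73.2329 × 0.526406 = 38.5502 kN·m.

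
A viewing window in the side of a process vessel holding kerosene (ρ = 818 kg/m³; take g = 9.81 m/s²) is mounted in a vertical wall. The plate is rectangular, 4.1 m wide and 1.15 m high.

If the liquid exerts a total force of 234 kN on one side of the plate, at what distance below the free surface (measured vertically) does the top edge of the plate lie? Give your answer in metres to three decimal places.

γ = ρg = 818 × 9.81 / 1000 = 8.02458 kN/m³.
A = 4.1 × 1.15 = 4.715 m².
From F = γ·h_c·A, the centroid depth is h_c = 234/(8.02458 × 4.715) = 6.1846 m.
The centroid lies 1.15/2 = 0.575 m below the top edge, so the top edge sits at h_top = 6.1846 − 0.575 = 5.6096 m below the surface.

d_top ≈ 5.610 m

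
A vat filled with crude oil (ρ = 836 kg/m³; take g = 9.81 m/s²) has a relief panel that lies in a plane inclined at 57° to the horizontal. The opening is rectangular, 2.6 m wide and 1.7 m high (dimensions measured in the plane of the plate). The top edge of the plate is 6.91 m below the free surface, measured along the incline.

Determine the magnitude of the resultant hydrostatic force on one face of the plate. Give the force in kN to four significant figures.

F ≈ 235.9 kN

γ = ρg = 836 × 9.81 / 1000 = 8.20116 kN/m³.
Let θ = 57° be the plate's angle to the horizontal; measure y along the incline from where the plane meets the free surface. Vertical depth h = y·sinθ with sinθ = 0.838671.
The centroid lies 1.7/2 = 0.85 m below the top edge, so y_c = 6.91 + 0.85 = 7.76 m and h_c = 7.76 × 0.838671 = 6.50809 m.
A = 2.6 × 1.7 = 4.42 m².
Resultant F = γ·h_c·A = 8.20116 × 6.50809 × 4.42 = 235.913 kN.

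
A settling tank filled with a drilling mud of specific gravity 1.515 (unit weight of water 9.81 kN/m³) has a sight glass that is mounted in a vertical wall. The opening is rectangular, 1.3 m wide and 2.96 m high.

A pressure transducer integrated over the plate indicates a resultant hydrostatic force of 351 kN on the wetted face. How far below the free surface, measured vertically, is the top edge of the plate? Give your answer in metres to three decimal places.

γ = 1.515 × 9.81 = 14.86215 kN/m³.
A = 1.3 × 2.96 = 3.848 m².
From F = γ·h_c·A, the centroid depth is h_c = 351/(14.86215 × 3.848) = 6.13748 m.
The centroid lies 2.96/2 = 1.48 m below the top edge, so the top edge sits at h_top = 6.13748 − 1.48 = 4.65748 m below the surface.

d_top ≈ 4.657 m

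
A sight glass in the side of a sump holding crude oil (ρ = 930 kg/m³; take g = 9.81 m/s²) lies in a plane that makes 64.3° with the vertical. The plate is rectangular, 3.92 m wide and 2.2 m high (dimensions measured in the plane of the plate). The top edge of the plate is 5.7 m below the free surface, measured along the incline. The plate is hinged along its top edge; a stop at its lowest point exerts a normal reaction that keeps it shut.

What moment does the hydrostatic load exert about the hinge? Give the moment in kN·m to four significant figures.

γ = ρg = 930 × 9.81 / 1000 = 9.1233 kN/m³.
The plate makes 64.3° with the vertical, i.e. θ = 90° − 64.3° = 25.7° to the horizontal. Measuring y along the incline from the free-surface line, vertical depth h = y·sinθ with sinθ = 0.433659.
The centroid lies 2.2/2 = 1.1 m below the top edge, so y_c = 5.7 + 1.1 = 6.8 m and h_c = 6.8 × 0.433659 = 2.94888 m.
A = 3.92 × 2.2 = 8.624 m².
Resultant F = γ·h_c·A = 9.1233 × 2.94888 × 8.624 = 232.016 kN.
I_c = b·h³/12 = 3.92 × 2.2³/12 = 3.47835 m⁴.
Centre of pressure: y_p = y_c + I_c/(y_c·A) = 6.8 + 3.47835/(6.8 × 8.624) = 6.8 + 0.0593138 = 6.85931 m along the plane.
The resultant acts 1.1 + 0.0593138 = 1.15931 m (along the plate) below the hinge at the top edge, so the moment about the hinge is M = F × 1.15931 = 232.016 × 1.15931 = 268.978 kN·m.

M ≈ 269.0 kN·m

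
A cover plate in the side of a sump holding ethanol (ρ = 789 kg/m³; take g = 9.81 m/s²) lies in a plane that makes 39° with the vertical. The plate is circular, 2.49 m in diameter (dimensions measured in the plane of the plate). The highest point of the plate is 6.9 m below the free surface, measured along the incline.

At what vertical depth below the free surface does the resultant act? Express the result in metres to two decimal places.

h_p = 6.37 m

γ = ρg = 789 × 9.81 / 1000 = 7.74009 kN/m³.
The plate makes 39° with the vertical, i.e. θ = 90° − 39° = 51° to the horizontal. Measuring y along the incline from the free-surface line, vertical depth h = y·sinθ with sinθ = 0.777146.
The centroid is at the centre, 1.245 m below the top of the plate, so y_c = 6.9 + 1.245 = 8.145 m and h_c = 8.145 × 0.777146 = 6.32985 m.
A = π(1.245)² = 4.86955 m².
Resultant F = γ·h_c·A = 7.74009 × 6.32985 × 4.86955 = 238.577 kN.
I_c = πr⁴/4 = π × 1.245⁴/4 = 1.88698 m⁴.
Centre of pressure: y_p = y_c + I_c/(y_c·A) = 8.145 + 1.88698/(8.145 × 4.86955) = 8.145 + 0.0475759 = 8.19258 m along the plane.
Vertically, h_p = y_p·sinθ = 8.19258 × 0.777146 = 6.36683 m.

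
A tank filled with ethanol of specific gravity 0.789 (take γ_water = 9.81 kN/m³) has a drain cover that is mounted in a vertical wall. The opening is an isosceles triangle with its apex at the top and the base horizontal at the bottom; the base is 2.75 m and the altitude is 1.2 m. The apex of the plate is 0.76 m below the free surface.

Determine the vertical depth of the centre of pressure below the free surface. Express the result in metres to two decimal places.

γ = 0.789 × 9.81 = 7.74009 kN/m³.
With the apex up, the centroid sits 2h/3 = 2 × 1.2/3 = 0.8 m below the apex, so the centroid depth is h_c = 0.76 + 0.8 = 1.56 m.
A = ½ × 2.75 × 1.2 = 1.65 m².
Resultant F = γ·h_c·A = 7.74009 × 1.56 × 1.65 = 19.923 kN.
I_c = b·h³/36 = 2.75 × 1.2³/36 = 0.132 m⁴.
Centre of pressure: y_p = y_c + I_c/(y_c·A) = 1.56 + 0.132/(1.56 × 1.65) = 1.56 + 0.0512821 = 1.61128 m along the plane.

h_p = 1.61 m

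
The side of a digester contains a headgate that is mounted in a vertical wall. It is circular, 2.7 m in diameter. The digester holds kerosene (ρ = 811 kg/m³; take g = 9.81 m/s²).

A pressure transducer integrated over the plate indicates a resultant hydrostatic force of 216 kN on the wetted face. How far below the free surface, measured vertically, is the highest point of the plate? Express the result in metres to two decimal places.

d_top ≈ 3.39 m

γ = ρg = 811 × 9.81 / 1000 = 7.95591 kN/m³.
A = π(1.35)² = 5.72555 m².
From F = γ·h_c·A, the centroid depth is h_c = 216/(7.95591 × 5.72555) = 4.74184 m.
The centroid is at the centre, 1.35 m below the top of the plate, so the highest point sits at h_top = 4.74184 − 1.35 = 3.39184 m below the surface.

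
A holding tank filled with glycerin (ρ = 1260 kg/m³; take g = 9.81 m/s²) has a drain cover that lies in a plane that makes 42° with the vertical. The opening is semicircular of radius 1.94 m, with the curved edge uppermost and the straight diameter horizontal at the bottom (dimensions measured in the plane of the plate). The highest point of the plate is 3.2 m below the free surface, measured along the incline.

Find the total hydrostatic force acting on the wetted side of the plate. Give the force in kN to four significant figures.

γ = ρg = 1260 × 9.81 / 1000 = 12.3606 kN/m³.
The plate makes 42° with the vertical, i.e. θ = 90° − 42° = 48° to the horizontal. Measuring y along the incline from the free-surface line, vertical depth h = y·sinθ with sinθ = 0.743145.
The centroid lies 4r/(3π) = 0.823362 m above the diameter, so r − 4r/(3π) = 1.94 − 0.823362 = 1.11664 m below the topmost point, so y_c = 3.2 + 1.11664 = 4.31664 m and h_c = 4.31664 × 0.743145 = 3.20789 m.
A = πr²/2 = π × 1.94²/2 = 5.91185 m².
Resultant F = γ·h_c·A = 12.3606 × 3.20789 × 5.91185 = 234.413 kN.

F ≈ 234.4 kN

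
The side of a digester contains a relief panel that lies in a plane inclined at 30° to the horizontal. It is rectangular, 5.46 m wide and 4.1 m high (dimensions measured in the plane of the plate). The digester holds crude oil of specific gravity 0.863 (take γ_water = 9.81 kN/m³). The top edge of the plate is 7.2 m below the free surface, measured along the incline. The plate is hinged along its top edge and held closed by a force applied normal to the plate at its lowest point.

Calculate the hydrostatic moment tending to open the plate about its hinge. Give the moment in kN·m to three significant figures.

γ = 0.863 × 9.81 = 8.46603 kN/m³.
Let θ = 30° be the plate's angle to the horizontal; measure y along the incline from where the plane meets the free surface. Vertical depth h = y·sinθ with sinθ = 0.500000.
The centroid lies 4.1/2 = 2.05 m below the top edge, so y_c = 7.2 + 2.05 = 9.25 m and h_c = 9.25 × 0.500000 = 4.625 m.
A = 5.46 × 4.1 = 22.386 m².
Resultant F = γ·h_c·A = 8.46603 × 4.625 × 22.386 = 876.533 kN.
I_c = b·h³/12 = 5.46 × 4.1³/12 = 31.3591 m⁴.
Centre of pressure: y_p = y_c + I_c/(y_c·A) = 9.25 + 31.3591/(9.25 × 22.386) = 9.25 + 0.151442 = 9.40144 m along the plane.
The resultant acts 2.05 + 0.151442 = 2.20144 m (along the plate) below the hinge at the top edge, so the moment about the hinge is M = F × 2.20144 = 876.533 × 2.20144 = 1929.63 kN·m.

M ≈ 1930 kN·m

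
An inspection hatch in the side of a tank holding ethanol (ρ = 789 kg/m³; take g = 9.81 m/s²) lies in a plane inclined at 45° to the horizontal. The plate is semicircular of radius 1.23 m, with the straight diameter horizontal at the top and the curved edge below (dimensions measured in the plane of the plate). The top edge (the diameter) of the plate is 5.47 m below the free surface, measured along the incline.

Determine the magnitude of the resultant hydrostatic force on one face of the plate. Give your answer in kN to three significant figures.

γ = ρg = 789 × 9.81 / 1000 = 7.74009 kN/m³.
Let θ = 45° be the plate's angle to the horizontal; measure y along the incline from where the plane meets the free surface. Vertical depth h = y·sinθ with sinθ = 0.707107.
The centroid of a semicircle lies 4r/(3π) = 0.522028 m from the diameter, here below the top edge, so y_c = 5.47 + 0.522028 = 5.99203 m and h_c = 5.99203 × 0.707107 = 4.23701 m.
A = πr²/2 = π × 1.23²/2 = 2.37646 m².
Resultant F = γ·h_c·A = 7.74009 × 4.23701 × 2.37646 = 77.9356 kN.

F ≈ 77.9 kN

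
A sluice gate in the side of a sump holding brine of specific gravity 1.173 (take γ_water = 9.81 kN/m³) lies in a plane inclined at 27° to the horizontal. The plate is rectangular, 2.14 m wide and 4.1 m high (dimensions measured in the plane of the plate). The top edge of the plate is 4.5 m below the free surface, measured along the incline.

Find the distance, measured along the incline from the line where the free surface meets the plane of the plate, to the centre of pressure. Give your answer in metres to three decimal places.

y_p = 6.764 m

γ = 1.173 × 9.81 = 11.50713 kN/m³.
Let θ = 27° be the plate's angle to the horizontal; measure y along the incline from where the plane meets the free surface. Vertical depth h = y·sinθ with sinθ = 0.453990.
The centroid lies 4.1/2 = 2.05 m below the top edge, so y_c = 4.5 + 2.05 = 6.55 m and h_c = 6.55 × 0.453990 = 2.97363 m.
A = 2.14 × 4.1 = 8.774 m².
Resultant F = γ·h_c·A = 11.50713 × 2.97363 × 8.774 = 300.228 kN.
I_c = b·h³/12 = 2.14 × 4.1³/12 = 12.2909 m⁴.
Centre of pressure: y_p = y_c + I_c/(y_c·A) = 6.55 + 12.2909/(6.55 × 8.774) = 6.55 + 0.213867 = 6.76387 m along the plane.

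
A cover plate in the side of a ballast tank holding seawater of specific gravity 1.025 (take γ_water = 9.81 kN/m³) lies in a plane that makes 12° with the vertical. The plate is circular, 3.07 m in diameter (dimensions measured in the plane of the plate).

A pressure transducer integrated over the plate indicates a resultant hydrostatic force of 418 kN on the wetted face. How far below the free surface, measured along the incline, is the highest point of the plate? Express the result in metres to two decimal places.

γ = 1.025 × 9.81 = 10.05525 kN/m³.
A = π(1.535)² = 7.4023 m².
From F = γ·h_c·A, the centroid depth is h_c = 418/(10.05525 × 7.4023) = 5.61587 m.
The plate makes 12° with the vertical, i.e. θ = 90° − 12° = 78° to the horizontal. Measuring y along the incline from the free-surface line, vertical depth h = y·sinθ with sinθ = 0.978148.
Along the incline, y_c = h_c/sinθ = 5.61587/0.978148 = 5.74133 m.
The centroid is at the centre, 1.535 m below the top of the plate, so the highest point sits at y_top = 5.74133 − 1.535 = 4.20633 m along the incline.

y_top ≈ 4.21 m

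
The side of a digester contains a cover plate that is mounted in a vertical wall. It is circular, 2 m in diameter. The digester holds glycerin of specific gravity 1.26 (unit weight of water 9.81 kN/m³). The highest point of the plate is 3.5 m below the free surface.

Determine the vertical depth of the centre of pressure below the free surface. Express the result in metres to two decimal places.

h_p = 4.56 m

γ = 1.26 × 9.81 = 12.3606 kN/m³.
The centroid is at the centre, 1 m below the top of the plate, so the centroid depth is h_c = 3.5 + 1 = 4.5 m.
A = π(1)² = 3.14159 m².
Resultant F = γ·h_c·A = 12.3606 × 4.5 × 3.14159 = 174.744 kN.
I_c = πr⁴/4 = π × 1⁴/4 = 0.785398 m⁴.
Centre of pressure: y_p = y_c + I_c/(y_c·A) = 4.5 + 0.785398/(4.5 × 3.14159) = 4.5 + 0.0555556 = 4.55556 m along the plane.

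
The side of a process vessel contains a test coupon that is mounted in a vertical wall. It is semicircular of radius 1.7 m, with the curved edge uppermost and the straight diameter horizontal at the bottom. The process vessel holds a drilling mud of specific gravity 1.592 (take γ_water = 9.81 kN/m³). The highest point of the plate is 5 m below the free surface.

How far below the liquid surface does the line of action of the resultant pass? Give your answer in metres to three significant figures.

γ = 1.592 × 9.81 = 15.61752 kN/m³.
The centroid lies 4r/(3π) = 0.721502 m above the diameter, so r − 4r/(3π) = 1.7 − 0.721502 = 0.978498 m below the topmost point, so the centroid depth is h_c = 5 + 0.978498 = 5.9785 m.
A = πr²/2 = π × 1.7²/2 = 4.5396 m².
Resultant F = γ·h_c·A = 15.61752 × 5.9785 × 4.5396 = 423.859 kN.
I_c = (π/8 − 8/(9π))·r⁴ = 0.109757 × 1.7⁴ = 0.916701 m⁴.
Centre of pressure: y_p = y_c + I_c/(y_c·A) = 5.9785 + 0.916701/(5.9785 × 4.5396) = 5.9785 + 0.0337768 = 6.01228 m along the plane.

h_p = 6.01 m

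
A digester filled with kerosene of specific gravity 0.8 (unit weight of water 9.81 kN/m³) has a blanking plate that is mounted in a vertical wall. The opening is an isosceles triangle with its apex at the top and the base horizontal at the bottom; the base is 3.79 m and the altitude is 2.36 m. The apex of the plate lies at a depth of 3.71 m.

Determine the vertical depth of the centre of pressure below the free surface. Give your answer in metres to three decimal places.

γ = 0.8 × 9.81 = 7.848 kN/m³.
With the apex up, the centroid sits 2h/3 = 2 × 2.36/3 = 1.57333 m below the apex, so the centroid depth is h_c = 3.71 + 1.57333 = 5.28333 m.
A = ½ × 3.79 × 2.36 = 4.4722 m².
Resultant F = γ·h_c·A = 7.848 × 5.28333 × 4.4722 = 185.433 kN.
I_c = b·h³/36 = 3.79 × 2.36³/36 = 1.3838 m⁴.
Centre of pressure: y_p = y_c + I_c/(y_c·A) = 5.28333 + 1.3838/(5.28333 × 4.4722) = 5.28333 + 0.0585658 = 5.3419 m along the plane.

h_p = 5.342 m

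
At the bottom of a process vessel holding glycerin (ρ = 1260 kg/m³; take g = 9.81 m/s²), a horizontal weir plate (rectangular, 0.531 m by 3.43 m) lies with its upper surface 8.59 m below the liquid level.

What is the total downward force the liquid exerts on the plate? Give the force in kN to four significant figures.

γ = ρg = 1260 × 9.81 / 1000 = 12.3606 kN/m³.
The plate is horizontal, so pressure is uniform at p = γ·h = 12.3606 × 8.59 = 106.178 kN/m².
A = 0.531 × 3.43 = 1.82133 m².
F = p·A = 106.178 × 1.82133 = 193.385 kN.

F ≈ 193.4 kN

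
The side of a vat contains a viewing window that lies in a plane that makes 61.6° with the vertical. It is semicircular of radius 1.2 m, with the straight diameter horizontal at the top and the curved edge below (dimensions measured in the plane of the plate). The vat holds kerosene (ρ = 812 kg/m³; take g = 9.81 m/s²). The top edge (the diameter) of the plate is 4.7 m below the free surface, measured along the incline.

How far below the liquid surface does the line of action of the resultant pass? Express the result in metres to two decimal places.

γ = ρg = 812 × 9.81 / 1000 = 7.96572 kN/m³.
The plate makes 61.6° with the vertical, i.e. θ = 90° − 61.6° = 28.4° to the horizontal. Measuring y along the incline from the free-surface line, vertical depth h = y·sinθ with sinθ = 0.475624.
The centroid of a semicircle lies 4r/(3π) = 0.509296 m from the diameter, here below the top edge, so y_c = 4.7 + 0.509296 = 5.2093 m and h_c = 5.2093 × 0.475624 = 2.47767 m.
A = πr²/2 = π × 1.2²/2 = 2.26195 m².
Resultant F = γ·h_c·A = 7.96572 × 2.47767 × 2.26195 = 44.6428 kN.
I_c = (π/8 − 8/(9π))·r⁴ = 0.109757 × 1.2⁴ = 0.227592 m⁴.
Centre of pressure: y_p = y_c + I_c/(y_c·A) = 5.2093 + 0.227592/(5.2093 × 2.26195) = 5.2093 + 0.019315 = 5.22861 m along the plane.
Vertically, h_p = y_p·sinθ = 5.22861 × 0.475624 = 2.48685 m.

h_p = 2.49 m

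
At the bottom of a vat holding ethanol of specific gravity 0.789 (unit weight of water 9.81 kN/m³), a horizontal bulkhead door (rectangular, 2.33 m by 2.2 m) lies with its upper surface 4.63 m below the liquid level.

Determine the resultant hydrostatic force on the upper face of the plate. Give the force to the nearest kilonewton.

F ≈ 184 kN

γ = 0.789 × 9.81 = 7.74009 kN/m³.
The plate is horizontal, so pressure is uniform at p = γ·h = 7.74009 × 4.63 = 35.8366 kN/m².
A = 2.33 × 2.2 = 5.126 m².
F = p·A = 35.8366 × 5.126 = 183.698 kN.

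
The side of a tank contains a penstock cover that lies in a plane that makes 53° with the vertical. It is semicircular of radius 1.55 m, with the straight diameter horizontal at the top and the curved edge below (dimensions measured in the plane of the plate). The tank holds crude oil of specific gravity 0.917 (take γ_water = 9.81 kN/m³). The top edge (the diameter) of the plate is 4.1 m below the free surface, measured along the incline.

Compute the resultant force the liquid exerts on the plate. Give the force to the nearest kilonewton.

F ≈ 97 kN

γ = 0.917 × 9.81 = 8.99577 kN/m³.
The plate makes 53° with the vertical, i.e. θ = 90° − 53° = 37° to the horizontal. Measuring y along the incline from the free-surface line, vertical depth h = y·sinθ with sinθ = 0.601815.
The centroid of a semicircle lies 4r/(3π) = 0.65784 m from the diameter, here below the top edge, so y_c = 4.1 + 0.65784 = 4.75784 m and h_c = 4.75784 × 0.601815 = 2.86334 m.
A = πr²/2 = π × 1.55²/2 = 3.77384 m².
Resultant F = γ·h_c·A = 8.99577 × 2.86334 × 3.77384 = 97.2064 kN.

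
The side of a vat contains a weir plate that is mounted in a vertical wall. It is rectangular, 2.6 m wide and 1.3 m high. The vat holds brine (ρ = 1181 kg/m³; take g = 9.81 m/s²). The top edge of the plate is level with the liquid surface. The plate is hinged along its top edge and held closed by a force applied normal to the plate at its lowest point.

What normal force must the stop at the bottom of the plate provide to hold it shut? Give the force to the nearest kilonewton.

γ = ρg = 1181 × 9.81 / 1000 = 11.58561 kN/m³.
The centroid lies 1.3/2 = 0.65 m below the top edge, so the centroid depth is h_c = 0.65 m.
A = 2.6 × 1.3 = 3.38 m².
Resultant F = γ·h_c·A = 11.58561 × 0.65 × 3.38 = 25.4536 kN.
I_c = b·h³/12 = 2.6 × 1.3³/12 = 0.476017 m⁴.
Centre of pressure: y_p = y_c + I_c/(y_c·A) = 0.65 + 0.476017/(0.65 × 3.38) = 0.65 + 0.216667 = 0.866667 m along the plane.
The resultant acts 0.65 + 0.216667 = 0.866667 m (along the plate) below the hinge at the top edge, so the moment about the hinge is M = F × 0.866667 = 25.4536 × 0.866667 = 22.0598 kN·m.
A normal force at the bottom, 1.3 m from the hinge, must supply this moment: P = 22.0598/1.3 = 16.9691 kN.

P ≈ 17 kN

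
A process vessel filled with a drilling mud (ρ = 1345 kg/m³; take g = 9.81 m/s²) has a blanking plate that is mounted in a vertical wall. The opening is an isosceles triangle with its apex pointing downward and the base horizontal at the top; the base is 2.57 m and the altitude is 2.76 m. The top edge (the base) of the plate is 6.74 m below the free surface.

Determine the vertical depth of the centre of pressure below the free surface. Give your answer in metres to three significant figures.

γ = ρg = 1345 × 9.81 / 1000 = 13.19445 kN/m³.
With the apex down, the centroid sits h/3 = 2.76/3 = 0.92 m below the base (the top edge), so the centroid depth is h_c = 6.74 + 0.92 = 7.66 m.
A = ½ × 2.57 × 2.76 = 3.5466 m².
Resultant F = γ·h_c·A = 13.19445 × 7.66 × 3.5466 = 358.453 kN.
I_c = b·h³/36 = 2.57 × 2.76³/36 = 1.50092 m⁴.
Centre of pressure: y_p = y_c + I_c/(y_c·A) = 7.66 + 1.50092/(7.66 × 3.5466) = 7.66 + 0.055248 = 7.71525 m along the plane.

h_p = 7.72 m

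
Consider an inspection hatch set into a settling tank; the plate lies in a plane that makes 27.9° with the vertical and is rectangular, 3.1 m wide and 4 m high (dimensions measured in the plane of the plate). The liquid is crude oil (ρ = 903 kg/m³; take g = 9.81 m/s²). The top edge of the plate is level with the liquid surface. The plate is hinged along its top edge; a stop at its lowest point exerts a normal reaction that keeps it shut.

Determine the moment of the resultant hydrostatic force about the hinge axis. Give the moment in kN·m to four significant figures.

γ = ρg = 903 × 9.81 / 1000 = 8.85843 kN/m³.
The plate makes 27.9° with the vertical, i.e. θ = 90° − 27.9° = 62.1° to the horizontal. Measuring y along the incline from the free-surface line, vertical depth h = y·sinθ with sinθ = 0.883766.
The centroid lies 4/2 = 2 m below the top edge, so y_c = 2 m and h_c = 2 × 0.883766 = 1.76753 m.
A = 3.1 × 4 = 12.4 m².
Resultant F = γ·h_c·A = 8.85843 × 1.76753 × 12.4 = 194.154 kN.
I_c = b·h³/12 = 3.1 × 4³/12 = 16.5333 m⁴.
Centre of pressure: y_p = y_c + I_c/(y_c·A) = 2 + 16.5333/(2 × 12.4) = 2 + 0.666665 = 2.66667 m along the plane.
The resultant acts 2 + 0.666665 = 2.66667 m (along the plate) below the hinge at the top edge, so the moment about the hinge is M = F × 2.66667 = 194.154 × 2.66667 = 517.745 kN·m.

M ≈ 517.7 kN·m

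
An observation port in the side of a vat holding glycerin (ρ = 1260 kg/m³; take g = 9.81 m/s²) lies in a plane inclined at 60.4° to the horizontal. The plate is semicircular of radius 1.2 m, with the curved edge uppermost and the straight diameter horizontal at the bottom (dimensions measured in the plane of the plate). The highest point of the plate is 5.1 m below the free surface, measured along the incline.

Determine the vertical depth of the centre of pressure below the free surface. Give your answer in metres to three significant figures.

γ = ρg = 1260 × 9.81 / 1000 = 12.3606 kN/m³.
Let θ = 60.4° be the plate's angle to the horizontal; measure y along the incline from where the plane meets the free surface. Vertical depth h = y·sinθ with sinθ = 0.869495.
The centroid lies 4r/(3π) = 0.509296 m above the diameter, so r − 4r/(3π) = 1.2 − 0.509296 = 0.690704 m below the topmost point, so y_c = 5.1 + 0.690704 = 5.7907 m and h_c = 5.7907 × 0.869495 = 5.03498 m.
A = πr²/2 = π × 1.2²/2 = 2.26195 m².
Resultant F = γ·h_c·A = 12.3606 × 5.03498 × 2.26195 = 140.773 kN.
I_c = (π/8 − 8/(9π))·r⁴ = 0.109757 × 1.2⁴ = 0.227592 m⁴.
Centre of pressure: y_p = y_c + I_c/(y_c·A) = 5.7907 + 0.227592/(5.7907 × 2.26195) = 5.7907 + 0.0173757 = 5.80808 m along the plane.
Vertically, h_p = y_p·sinθ = 5.80808 × 0.869495 = 5.0501 m.

h_p = 5.05 m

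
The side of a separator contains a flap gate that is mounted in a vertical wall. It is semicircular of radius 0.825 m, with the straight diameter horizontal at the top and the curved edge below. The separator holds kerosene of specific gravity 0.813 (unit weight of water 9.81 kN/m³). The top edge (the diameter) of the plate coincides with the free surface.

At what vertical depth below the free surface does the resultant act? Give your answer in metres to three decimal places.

γ = 0.813 × 9.81 = 7.97553 kN/m³.
The centroid of a semicircle lies 4r/(3π) = 0.350141 m from the diameter, here below the top edge, so the centroid depth is h_c = 0.350141 m.
A = πr²/2 = π × 0.825²/2 = 1.06912 m².
Resultant F = γ·h_c·A = 7.97553 × 0.350141 × 1.06912 = 2.98558 kN.
I_c = (π/8 − 8/(9π))·r⁴ = 0.109757 × 0.825⁴ = 0.050845 m⁴.
Centre of pressure: y_p = y_c + I_c/(y_c·A) = 0.350141 + 0.050845/(0.350141 × 1.06912) = 0.350141 + 0.135825 = 0.485966 m along the plane.

h_p = 0.486 m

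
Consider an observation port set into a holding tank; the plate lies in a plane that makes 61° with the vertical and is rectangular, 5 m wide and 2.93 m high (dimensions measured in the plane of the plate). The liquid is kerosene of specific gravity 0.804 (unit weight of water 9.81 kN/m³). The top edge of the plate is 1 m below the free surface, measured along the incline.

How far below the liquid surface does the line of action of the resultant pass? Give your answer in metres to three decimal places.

h_p = 1.336 m

γ = 0.804 × 9.81 = 7.88724 kN/m³.
The plate makes 61° with the vertical, i.e. θ = 90° − 61° = 29° to the horizontal. Measuring y along the incline from the free-surface line, vertical depth h = y·sinθ with sinθ = 0.484810.
The centroid lies 2.93/2 = 1.465 m below the top edge, so y_c = 1 + 1.465 = 2.465 m and h_c = 2.465 × 0.484810 = 1.19506 m.
A = 5 × 2.93 = 14.65 m².
Resultant F = γ·h_c·A = 7.88724 × 1.19506 × 14.65 = 138.087 kN.
I_c = b·h³/12 = 5 × 2.93³/12 = 10.4807 m⁴.
Centre of pressure: y_p = y_c + I_c/(y_c·A) = 2.465 + 10.4807/(2.465 × 14.65) = 2.465 + 0.290226 = 2.75523 m along the plane.
Vertically, h_p = y_p·sinθ = 2.75523 × 0.484810 = 1.33576 m.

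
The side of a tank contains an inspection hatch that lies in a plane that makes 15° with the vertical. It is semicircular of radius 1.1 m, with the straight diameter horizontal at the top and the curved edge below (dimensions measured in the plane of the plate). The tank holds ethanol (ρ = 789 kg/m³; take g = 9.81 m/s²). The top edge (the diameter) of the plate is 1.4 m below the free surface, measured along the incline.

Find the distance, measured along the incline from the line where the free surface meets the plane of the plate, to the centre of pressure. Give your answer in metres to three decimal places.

γ = ρg = 789 × 9.81 / 1000 = 7.74009 kN/m³.
The plate makes 15° with the vertical, i.e. θ = 90° − 15° = 75° to the horizontal. Measuring y along the incline from the free-surface line, vertical depth h = y·sinθ with sinθ = 0.965926.
The centroid of a semicircle lies 4r/(3π) = 0.466854 m from the diameter, here below the top edge, so y_c = 1.4 + 0.466854 = 1.86685 m and h_c = 1.86685 × 0.965926 = 1.80324 m.
A = πr²/2 = π × 1.1²/2 = 1.90066 m².
Resultant F = γ·h_c·A = 7.74009 × 1.80324 × 1.90066 = 26.528 kN.
I_c = (π/8 − 8/(9π))·r⁴ = 0.109757 × 1.1⁴ = 0.160695 m⁴.
Centre of pressure: y_p = y_c + I_c/(y_c·A) = 1.86685 + 0.160695/(1.86685 × 1.90066) = 1.86685 + 0.0452886 = 1.91214 m along the plane.

y_p = 1.912 m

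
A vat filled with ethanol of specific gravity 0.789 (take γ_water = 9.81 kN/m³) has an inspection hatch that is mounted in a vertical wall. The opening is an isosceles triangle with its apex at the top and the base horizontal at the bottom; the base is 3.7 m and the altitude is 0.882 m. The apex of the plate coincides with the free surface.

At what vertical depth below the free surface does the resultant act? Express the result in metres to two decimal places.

γ = 0.789 × 9.81 = 7.74009 kN/m³.
With the apex up, the centroid sits 2h/3 = 2 × 0.882/3 = 0.588 m below the apex, so the centroid depth is h_c = 0.588 m.
A = ½ × 3.7 × 0.882 = 1.6317 m².
Resultant F = γ·h_c·A = 7.74009 × 0.588 × 1.6317 = 7.42615 kN.
I_c = b·h³/36 = 3.7 × 0.882³/36 = 0.0705188 m⁴.
Centre of pressure: y_p = y_c + I_c/(y_c·A) = 0.588 + 0.0705188/(0.588 × 1.6317) = 0.588 + 0.0735 = 0.6615 m along the plane.

h_p = 0.66 m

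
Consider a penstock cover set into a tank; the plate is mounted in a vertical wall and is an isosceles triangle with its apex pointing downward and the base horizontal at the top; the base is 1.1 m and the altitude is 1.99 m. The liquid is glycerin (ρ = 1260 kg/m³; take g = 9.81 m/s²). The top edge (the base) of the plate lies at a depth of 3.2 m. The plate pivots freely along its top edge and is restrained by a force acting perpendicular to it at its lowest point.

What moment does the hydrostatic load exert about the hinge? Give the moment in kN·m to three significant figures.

M ≈ 37.6 kN·m

γ = ρg = 1260 × 9.81 / 1000 = 12.3606 kN/m³.
With the apex down, the centroid sits h/3 = 1.99/3 = 0.663333 m below the base (the top edge), so the centroid depth is h_c = 3.2 + 0.663333 = 3.86333 m.
A = ½ × 1.1 × 1.99 = 1.0945 m².
Resultant F = γ·h_c·A = 12.3606 × 3.86333 × 1.0945 = 52.2657 kN.
I_c = b·h³/36 = 1.1 × 1.99³/36 = 0.240796 m⁴.
Centre of pressure: y_p = y_c + I_c/(y_c·A) = 3.86333 + 0.240796/(3.86333 × 1.0945) = 3.86333 + 0.0569471 = 3.92028 m along the plane.
The resultant acts 0.663333 + 0.0569471 = 0.72028 m (along the plate) below the hinge at the top edge, so the moment about the hinge is M = F × 0.72028 = 52.2657 × 0.72028 = 37.6459 kN·m.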